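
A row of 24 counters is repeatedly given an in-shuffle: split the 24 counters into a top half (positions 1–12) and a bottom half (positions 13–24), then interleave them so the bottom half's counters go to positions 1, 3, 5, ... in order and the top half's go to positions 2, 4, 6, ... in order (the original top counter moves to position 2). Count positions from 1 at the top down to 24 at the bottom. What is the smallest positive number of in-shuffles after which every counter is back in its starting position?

The in-shuffle permutes the 24 positions with cycle lengths [4, 20].
Every counter is home exactly when every cycle has completed a whole number of laps, i.e. after lcm(4, 20) = 20 in-shuffles.

20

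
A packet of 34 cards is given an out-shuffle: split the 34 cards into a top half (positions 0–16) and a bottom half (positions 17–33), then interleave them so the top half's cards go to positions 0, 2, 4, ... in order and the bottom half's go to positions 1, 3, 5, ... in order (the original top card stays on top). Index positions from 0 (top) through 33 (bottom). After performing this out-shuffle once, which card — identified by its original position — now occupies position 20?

10

Work backwards from position 20, undoing one out-shuffle at a time:
20 ← 10
So the card now at position 20 started at position 10.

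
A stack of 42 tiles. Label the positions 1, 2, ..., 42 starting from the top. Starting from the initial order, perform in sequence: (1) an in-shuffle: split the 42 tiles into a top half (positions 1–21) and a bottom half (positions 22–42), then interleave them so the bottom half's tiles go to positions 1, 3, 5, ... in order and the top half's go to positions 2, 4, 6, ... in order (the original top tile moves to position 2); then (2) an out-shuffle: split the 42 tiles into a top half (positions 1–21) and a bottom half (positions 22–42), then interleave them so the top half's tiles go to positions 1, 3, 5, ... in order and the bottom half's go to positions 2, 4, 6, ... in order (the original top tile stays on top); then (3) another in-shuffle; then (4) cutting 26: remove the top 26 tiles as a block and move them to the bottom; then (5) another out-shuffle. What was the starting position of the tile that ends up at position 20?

Undo the operations in reverse order, starting from position 20:
  undo op 5 (out-shuffle, from bottom half): 20 ← 31
  undo op 4 (cut 26): 31 ← 15
  undo op 3 (in-shuffle, from bottom half): 15 ← 29
  undo op 2 (out-shuffle, from top half): 29 ← 15
  undo op 1 (in-shuffle, from bottom half): 15 ← 29
So the tile at position 20 came from original position 29.

29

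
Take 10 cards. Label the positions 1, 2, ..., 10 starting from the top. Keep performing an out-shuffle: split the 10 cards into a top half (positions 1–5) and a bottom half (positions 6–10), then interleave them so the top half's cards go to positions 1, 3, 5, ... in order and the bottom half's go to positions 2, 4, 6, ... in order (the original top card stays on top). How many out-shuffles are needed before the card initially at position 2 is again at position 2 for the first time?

6

Follow position 2 under repeated out-shuffles:
2 → 3 → 5 → 9 → 8 → 6 → 2
It first returns after 6 out-shuffles.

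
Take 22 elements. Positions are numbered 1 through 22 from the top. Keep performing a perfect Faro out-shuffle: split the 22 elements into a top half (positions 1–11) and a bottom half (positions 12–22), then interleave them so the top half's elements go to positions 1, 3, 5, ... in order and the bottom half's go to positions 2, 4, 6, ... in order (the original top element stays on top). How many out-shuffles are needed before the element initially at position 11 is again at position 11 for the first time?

Follow position 11 under repeated out-shuffles:
11 → 21 → 20 → 18 → 14 → 6 → 11
It first returns after 6 out-shuffles.

6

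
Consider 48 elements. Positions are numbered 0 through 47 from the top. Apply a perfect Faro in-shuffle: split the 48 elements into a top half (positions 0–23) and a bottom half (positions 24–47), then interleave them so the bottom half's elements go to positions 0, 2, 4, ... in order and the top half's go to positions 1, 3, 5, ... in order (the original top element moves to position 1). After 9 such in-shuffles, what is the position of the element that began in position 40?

Track the element's position through each in-shuffle:
40 → 32 → 16 → 33 → 18 → 37 → 26 → 4 → 9 → 19

19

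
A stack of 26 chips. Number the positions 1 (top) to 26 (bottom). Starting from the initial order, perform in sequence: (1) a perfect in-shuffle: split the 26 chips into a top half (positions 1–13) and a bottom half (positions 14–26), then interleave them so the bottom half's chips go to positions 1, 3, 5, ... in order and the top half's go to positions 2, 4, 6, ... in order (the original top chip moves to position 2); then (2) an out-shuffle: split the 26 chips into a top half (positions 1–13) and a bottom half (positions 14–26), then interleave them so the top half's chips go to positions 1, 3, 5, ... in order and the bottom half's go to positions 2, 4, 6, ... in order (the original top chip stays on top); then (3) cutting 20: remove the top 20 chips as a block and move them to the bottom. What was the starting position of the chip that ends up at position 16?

Undo the operations in reverse order, starting from position 16:
  undo op 3 (cut 20): 16 ← 10
  undo op 2 (out-shuffle, from bottom half): 10 ← 18
  undo op 1 (in-shuffle, from top half): 18 ← 9
So the chip at position 16 came from original position 9.

9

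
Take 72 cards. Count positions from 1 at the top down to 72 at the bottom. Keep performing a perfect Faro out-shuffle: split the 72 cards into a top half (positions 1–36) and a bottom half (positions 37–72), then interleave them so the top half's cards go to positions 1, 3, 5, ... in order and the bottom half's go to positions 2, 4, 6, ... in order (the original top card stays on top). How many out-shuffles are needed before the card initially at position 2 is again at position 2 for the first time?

35

Follow position 2 under repeated out-shuffles:
2 → 3 → 5 → 9 → 17 → 33 → 65 → 58 → ... → 2 (length 35)
It first returns after 35 out-shuffles.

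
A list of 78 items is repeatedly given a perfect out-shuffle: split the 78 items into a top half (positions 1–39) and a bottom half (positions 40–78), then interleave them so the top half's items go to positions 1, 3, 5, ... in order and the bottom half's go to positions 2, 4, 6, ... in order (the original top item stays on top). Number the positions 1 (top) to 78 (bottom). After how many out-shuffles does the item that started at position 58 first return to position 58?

30

Follow position 58 under repeated out-shuffles:
58 → 38 → 75 → 72 → 66 → 54 → 30 → 59 → ... → 58 (length 30)
It first returns after 30 out-shuffles.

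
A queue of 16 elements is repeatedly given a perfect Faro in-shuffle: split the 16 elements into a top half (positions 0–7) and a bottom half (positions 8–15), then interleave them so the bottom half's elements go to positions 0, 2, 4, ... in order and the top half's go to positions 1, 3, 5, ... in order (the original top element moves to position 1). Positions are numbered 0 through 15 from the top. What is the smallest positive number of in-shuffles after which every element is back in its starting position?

8

The in-shuffle permutes the 16 positions with cycle lengths [8, 8].
Every element is home exactly when every cycle has completed a whole number of laps, i.e. after lcm(8) = 8 in-shuffles.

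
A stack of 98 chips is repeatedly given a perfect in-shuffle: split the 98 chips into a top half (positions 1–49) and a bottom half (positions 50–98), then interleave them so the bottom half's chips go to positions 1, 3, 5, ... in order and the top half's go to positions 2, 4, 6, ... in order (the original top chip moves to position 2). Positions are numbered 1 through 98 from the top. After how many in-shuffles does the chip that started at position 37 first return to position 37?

30

Follow position 37 under repeated in-shuffles:
37 → 74 → 49 → 98 → 97 → 95 → 91 → 83 → ... → 37 (length 30)
It first returns after 30 in-shuffles.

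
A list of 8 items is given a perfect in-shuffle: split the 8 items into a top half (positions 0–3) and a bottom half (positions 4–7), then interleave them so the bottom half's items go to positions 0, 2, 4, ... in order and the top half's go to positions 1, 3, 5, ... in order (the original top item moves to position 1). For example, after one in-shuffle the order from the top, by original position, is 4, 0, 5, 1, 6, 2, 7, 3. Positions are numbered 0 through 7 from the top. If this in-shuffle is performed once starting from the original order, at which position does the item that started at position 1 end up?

3

Track the item's position through each in-shuffle:
1 → 3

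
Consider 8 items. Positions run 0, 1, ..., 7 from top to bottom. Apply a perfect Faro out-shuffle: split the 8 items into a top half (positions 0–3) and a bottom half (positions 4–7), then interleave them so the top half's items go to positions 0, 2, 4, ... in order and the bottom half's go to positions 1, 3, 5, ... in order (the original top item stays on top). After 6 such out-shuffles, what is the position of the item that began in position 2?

2

Track the item's position through each out-shuffle:
2 → 4 → 1 → 2 → 4 → 1 → 2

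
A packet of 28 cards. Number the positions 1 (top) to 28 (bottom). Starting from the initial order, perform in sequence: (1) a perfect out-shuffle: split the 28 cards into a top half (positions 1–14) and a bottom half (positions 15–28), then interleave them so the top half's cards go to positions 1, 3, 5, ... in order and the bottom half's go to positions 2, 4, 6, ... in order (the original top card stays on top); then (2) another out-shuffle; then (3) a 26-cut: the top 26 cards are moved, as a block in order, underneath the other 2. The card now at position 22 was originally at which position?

26

Undo the operations in reverse order, starting from position 22:
  undo op 3 (cut 26): 22 ← 20
  undo op 2 (out-shuffle, from bottom half): 20 ← 24
  undo op 1 (out-shuffle, from bottom half): 24 ← 26
So the card at position 22 came from original position 26.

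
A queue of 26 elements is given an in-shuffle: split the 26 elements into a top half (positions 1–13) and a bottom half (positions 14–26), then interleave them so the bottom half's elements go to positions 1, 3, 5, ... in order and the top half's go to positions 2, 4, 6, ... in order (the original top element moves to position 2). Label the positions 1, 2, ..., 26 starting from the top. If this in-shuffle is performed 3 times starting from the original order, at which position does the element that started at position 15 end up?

12

Track the element's position through each in-shuffle:
15 → 3 → 6 → 12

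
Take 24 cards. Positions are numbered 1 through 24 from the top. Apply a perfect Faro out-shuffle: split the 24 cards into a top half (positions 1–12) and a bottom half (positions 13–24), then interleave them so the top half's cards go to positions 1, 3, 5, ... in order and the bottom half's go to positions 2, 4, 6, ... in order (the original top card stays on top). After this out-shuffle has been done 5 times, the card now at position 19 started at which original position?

3

Work backwards from position 19, undoing one out-shuffle at a time:
19 ← 10 ← 17 ← 9 ← 5 ← 3
So the card now at position 19 started at position 3.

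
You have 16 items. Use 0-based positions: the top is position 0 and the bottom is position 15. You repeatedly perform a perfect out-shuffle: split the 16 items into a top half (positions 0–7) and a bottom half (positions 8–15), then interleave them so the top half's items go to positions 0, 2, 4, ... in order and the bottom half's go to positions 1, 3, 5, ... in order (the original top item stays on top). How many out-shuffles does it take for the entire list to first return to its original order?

4

The out-shuffle permutes the 16 positions with cycle lengths [1, 1, 2, 4, 4, 4].
Every item is home exactly when every cycle has completed a whole number of laps, i.e. after lcm(1, 2, 4) = 4 out-shuffles.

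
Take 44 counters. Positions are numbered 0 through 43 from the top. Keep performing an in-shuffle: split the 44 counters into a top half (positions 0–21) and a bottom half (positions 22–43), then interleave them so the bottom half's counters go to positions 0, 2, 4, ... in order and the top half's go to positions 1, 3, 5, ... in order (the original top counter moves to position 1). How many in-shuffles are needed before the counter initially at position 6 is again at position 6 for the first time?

12

Follow position 6 under repeated in-shuffles:
6 → 13 → 27 → 10 → 21 → 43 → 42 → 40 → 36 → 28 → 12 → 25 → 6
It first returns after 12 in-shuffles.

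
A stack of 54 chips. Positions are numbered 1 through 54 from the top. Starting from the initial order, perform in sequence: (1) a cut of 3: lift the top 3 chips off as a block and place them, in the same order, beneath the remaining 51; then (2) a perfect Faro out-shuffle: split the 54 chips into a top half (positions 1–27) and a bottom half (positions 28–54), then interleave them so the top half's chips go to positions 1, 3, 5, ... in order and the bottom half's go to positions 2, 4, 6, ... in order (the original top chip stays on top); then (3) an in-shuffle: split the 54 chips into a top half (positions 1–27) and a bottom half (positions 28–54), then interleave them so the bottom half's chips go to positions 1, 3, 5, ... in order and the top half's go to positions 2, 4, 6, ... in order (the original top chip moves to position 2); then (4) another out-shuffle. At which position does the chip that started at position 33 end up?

Track the chip from position 33 forward through each operation:
  after op 1 (cut 3): 33 → 30
  after op 2 (out-shuffle): 30 → 6
  after op 3 (in-shuffle): 6 → 12
  after op 4 (out-shuffle): 12 → 23

23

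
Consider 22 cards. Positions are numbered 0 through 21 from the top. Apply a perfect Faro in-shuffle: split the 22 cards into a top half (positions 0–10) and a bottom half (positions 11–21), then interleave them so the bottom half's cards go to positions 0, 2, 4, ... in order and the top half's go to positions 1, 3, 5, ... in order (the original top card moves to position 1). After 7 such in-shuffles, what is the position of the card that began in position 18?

Track the card's position through each in-shuffle:
18 → 14 → 6 → 13 → 4 → 9 → 19 → 16

16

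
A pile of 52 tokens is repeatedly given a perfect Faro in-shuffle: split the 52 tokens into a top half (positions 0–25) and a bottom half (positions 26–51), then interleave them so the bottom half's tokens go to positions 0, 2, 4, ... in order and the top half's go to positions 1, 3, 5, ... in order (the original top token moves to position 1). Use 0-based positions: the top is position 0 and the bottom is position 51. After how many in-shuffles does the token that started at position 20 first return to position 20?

Follow position 20 under repeated in-shuffles:
20 → 41 → 30 → 8 → 17 → 35 → 18 → 37 → ... → 20 (length 52)
It first returns after 52 in-shuffles.

52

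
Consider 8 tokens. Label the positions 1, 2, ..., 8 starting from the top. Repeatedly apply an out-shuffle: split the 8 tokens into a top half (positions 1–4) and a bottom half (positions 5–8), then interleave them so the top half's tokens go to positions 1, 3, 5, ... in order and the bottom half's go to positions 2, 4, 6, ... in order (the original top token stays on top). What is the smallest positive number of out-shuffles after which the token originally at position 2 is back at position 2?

Follow position 2 under repeated out-shuffles:
2 → 3 → 5 → 2
It first returns after 3 out-shuffles.

3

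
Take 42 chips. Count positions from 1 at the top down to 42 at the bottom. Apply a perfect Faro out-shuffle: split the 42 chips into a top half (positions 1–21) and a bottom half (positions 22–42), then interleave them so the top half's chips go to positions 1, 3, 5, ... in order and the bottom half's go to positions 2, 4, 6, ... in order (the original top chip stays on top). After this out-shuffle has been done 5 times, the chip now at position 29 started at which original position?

Work backwards from position 29, undoing one out-shuffle at a time:
29 ← 15 ← 8 ← 25 ← 13 ← 7
So the chip now at position 29 started at position 7.

7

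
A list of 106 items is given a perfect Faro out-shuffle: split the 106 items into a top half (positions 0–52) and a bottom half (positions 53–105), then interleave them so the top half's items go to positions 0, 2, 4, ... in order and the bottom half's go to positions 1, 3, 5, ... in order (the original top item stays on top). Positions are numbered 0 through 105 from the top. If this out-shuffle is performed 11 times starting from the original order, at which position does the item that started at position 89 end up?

97

Track the item's position through each out-shuffle:
89 → 73 → 41 → 82 → 59 → 13 → 26 → 52 → 104 → 103 → 101 → 97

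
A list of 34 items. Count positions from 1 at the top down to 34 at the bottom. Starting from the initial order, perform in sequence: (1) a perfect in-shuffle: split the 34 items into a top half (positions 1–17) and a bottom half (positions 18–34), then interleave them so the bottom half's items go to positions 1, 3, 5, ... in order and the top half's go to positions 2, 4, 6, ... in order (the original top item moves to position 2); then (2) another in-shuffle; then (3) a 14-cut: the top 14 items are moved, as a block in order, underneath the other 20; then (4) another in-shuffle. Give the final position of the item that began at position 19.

Track the item from position 19 forward through each operation:
  after op 1 (in-shuffle): 19 → 3
  after op 2 (in-shuffle): 3 → 6
  after op 3 (cut 14): 6 → 26
  after op 4 (in-shuffle): 26 → 17

17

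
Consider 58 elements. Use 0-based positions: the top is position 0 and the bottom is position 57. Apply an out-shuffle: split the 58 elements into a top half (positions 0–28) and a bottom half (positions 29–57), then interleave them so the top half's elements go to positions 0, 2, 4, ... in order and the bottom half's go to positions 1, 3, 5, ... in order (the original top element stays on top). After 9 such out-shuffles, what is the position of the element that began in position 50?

Track the element's position through each out-shuffle:
50 → 43 → 29 → 1 → 2 → 4 → 8 → 16 → 32 → 7

7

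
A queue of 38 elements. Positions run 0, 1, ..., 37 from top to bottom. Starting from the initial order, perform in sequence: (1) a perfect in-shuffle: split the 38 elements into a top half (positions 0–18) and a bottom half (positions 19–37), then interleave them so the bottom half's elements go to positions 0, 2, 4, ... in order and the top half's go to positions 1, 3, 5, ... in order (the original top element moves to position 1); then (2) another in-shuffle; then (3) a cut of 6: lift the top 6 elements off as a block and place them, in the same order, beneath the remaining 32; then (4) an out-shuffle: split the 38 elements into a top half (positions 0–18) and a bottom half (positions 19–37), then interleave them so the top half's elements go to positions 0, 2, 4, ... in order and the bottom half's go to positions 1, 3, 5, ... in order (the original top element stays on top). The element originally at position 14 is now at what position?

Track the element from position 14 forward through each operation:
  after op 1 (in-shuffle): 14 → 29
  after op 2 (in-shuffle): 29 → 20
  after op 3 (cut 6): 20 → 14
  after op 4 (out-shuffle): 14 → 28

28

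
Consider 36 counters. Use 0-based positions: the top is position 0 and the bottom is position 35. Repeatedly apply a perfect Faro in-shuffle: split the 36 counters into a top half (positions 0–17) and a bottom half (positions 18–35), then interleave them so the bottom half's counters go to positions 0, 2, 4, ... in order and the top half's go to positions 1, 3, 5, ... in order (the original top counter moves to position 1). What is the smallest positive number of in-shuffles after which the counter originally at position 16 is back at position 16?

Follow position 16 under repeated in-shuffles:
16 → 33 → 30 → 24 → 12 → 25 → 14 → 29 → ... → 16 (length 36)
It first returns after 36 in-shuffles.

36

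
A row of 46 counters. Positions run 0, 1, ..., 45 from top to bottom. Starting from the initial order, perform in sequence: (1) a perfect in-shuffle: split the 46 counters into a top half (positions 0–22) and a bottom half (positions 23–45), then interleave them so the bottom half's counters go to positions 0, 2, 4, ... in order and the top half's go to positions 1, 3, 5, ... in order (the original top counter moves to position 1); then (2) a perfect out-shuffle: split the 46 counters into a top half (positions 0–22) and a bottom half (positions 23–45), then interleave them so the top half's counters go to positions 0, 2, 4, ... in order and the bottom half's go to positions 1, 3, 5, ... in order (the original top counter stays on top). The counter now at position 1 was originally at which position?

Undo the operations in reverse order, starting from position 1:
  undo op 2 (out-shuffle, from bottom half): 1 ← 23
  undo op 1 (in-shuffle, from top half): 23 ← 11
So the counter at position 1 came from original position 11.

11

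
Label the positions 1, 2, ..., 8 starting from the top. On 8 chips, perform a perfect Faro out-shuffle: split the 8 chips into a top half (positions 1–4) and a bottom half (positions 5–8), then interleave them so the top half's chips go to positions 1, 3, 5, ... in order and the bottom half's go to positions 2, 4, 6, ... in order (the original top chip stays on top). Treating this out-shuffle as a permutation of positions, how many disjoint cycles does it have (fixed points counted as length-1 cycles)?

Trace each unvisited position around until it returns:
(1) (2 3 5) (4 7 6) (8)
4 cycles in total.

4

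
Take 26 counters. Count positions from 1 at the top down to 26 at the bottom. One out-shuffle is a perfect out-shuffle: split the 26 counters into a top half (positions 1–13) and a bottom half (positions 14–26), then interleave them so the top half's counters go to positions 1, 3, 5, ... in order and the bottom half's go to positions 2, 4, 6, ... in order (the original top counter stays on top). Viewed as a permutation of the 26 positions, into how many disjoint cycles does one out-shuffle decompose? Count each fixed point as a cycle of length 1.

Trace each unvisited position around until it returns:
(1) (2 3 5 9 17 8 ... len 20) (6 11 21 16) (26)
4 cycles in total.

4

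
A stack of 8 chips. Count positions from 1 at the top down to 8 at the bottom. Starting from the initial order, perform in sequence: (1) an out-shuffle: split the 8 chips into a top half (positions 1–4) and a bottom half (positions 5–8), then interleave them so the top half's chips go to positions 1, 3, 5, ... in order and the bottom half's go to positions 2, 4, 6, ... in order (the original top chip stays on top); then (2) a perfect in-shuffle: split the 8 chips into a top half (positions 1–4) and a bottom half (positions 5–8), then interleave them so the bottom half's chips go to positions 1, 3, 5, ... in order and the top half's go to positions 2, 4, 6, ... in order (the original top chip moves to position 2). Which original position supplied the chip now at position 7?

Undo the operations in reverse order, starting from position 7:
  undo op 2 (in-shuffle, from bottom half): 7 ← 8
  undo op 1 (out-shuffle, from bottom half): 8 ← 8
So the chip at position 7 came from original position 8.

8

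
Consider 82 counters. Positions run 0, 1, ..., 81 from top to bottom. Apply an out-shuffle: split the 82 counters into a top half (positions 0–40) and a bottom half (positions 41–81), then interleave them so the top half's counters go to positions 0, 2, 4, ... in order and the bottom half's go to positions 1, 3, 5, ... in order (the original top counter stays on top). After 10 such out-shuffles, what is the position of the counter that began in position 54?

54

Track the counter's position through each out-shuffle:
54 → 27 → 54 → 27 → 54 → 27 → 54 → 27 → 54 → 27 → 54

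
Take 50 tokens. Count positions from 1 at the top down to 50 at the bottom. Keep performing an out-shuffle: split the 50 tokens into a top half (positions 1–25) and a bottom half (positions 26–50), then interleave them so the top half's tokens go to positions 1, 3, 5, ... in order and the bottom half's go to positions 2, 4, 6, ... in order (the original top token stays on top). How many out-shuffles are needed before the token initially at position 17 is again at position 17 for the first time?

Follow position 17 under repeated out-shuffles:
17 → 33 → 16 → 31 → 12 → 23 → 45 → 40 → ... → 17 (length 21)
It first returns after 21 out-shuffles.

21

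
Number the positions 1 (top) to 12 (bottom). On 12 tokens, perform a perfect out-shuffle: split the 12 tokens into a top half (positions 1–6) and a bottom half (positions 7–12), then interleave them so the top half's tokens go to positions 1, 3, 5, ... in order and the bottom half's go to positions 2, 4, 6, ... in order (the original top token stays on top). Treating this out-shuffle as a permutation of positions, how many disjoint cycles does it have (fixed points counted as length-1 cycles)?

Trace each unvisited position around until it returns:
(1) (2 3 5 9 6 11 10 8 4 7) (12)
3 cycles in total.

3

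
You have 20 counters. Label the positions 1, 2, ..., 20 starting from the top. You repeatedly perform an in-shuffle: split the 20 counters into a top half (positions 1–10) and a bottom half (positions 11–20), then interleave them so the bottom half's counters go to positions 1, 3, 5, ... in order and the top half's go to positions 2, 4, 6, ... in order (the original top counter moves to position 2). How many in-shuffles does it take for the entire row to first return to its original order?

6

The in-shuffle permutes the 20 positions with cycle lengths [2, 3, 3, 6, 6].
Every counter is home exactly when every cycle has completed a whole number of laps, i.e. after lcm(2, 3, 6) = 6 in-shuffles.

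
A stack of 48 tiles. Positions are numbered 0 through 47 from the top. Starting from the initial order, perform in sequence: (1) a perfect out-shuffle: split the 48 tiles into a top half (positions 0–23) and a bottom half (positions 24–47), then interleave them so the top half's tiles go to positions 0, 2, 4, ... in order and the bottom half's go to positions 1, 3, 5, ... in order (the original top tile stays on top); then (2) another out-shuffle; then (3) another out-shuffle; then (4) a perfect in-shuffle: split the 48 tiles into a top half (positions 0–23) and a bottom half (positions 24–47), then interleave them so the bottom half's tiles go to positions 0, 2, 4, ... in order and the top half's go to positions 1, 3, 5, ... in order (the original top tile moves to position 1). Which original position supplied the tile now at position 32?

5

Undo the operations in reverse order, starting from position 32:
  undo op 4 (in-shuffle, from bottom half): 32 ← 40
  undo op 3 (out-shuffle, from top half): 40 ← 20
  undo op 2 (out-shuffle, from top half): 20 ← 10
  undo op 1 (out-shuffle, from top half): 10 ← 5
So the tile at position 32 came from original position 5.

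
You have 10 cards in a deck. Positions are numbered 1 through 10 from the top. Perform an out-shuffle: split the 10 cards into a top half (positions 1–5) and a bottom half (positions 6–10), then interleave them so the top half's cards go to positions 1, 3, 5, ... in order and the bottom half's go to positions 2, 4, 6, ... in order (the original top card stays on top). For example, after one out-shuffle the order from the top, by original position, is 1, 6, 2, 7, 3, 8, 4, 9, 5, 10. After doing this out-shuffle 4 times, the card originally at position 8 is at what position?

Track the card's position through each out-shuffle:
8 → 6 → 2 → 3 → 5

5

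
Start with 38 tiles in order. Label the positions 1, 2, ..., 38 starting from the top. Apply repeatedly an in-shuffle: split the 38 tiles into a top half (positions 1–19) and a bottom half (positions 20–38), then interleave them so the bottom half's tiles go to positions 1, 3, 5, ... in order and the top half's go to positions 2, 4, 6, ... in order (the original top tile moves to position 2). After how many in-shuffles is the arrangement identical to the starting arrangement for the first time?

The in-shuffle permutes the 38 positions with cycle lengths [2, 12, 12, 12].
Every tile is home exactly when every cycle has completed a whole number of laps, i.e. after lcm(2, 12) = 12 in-shuffles.

12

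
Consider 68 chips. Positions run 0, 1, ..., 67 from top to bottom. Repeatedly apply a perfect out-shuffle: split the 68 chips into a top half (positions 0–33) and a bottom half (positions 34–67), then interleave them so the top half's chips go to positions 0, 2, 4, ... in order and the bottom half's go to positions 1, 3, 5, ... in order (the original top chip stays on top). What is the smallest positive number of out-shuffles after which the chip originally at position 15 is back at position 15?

Follow position 15 under repeated out-shuffles:
15 → 30 → 60 → 53 → 39 → 11 → 22 → 44 → ... → 15 (length 66)
It first returns after 66 out-shuffles.

66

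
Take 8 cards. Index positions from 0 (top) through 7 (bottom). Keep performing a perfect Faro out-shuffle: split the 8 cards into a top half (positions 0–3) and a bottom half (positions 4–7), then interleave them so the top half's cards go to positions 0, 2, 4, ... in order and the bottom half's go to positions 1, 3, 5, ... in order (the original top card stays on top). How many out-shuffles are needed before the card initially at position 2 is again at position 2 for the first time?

Follow position 2 under repeated out-shuffles:
2 → 4 → 1 → 2
It first returns after 3 out-shuffles.

3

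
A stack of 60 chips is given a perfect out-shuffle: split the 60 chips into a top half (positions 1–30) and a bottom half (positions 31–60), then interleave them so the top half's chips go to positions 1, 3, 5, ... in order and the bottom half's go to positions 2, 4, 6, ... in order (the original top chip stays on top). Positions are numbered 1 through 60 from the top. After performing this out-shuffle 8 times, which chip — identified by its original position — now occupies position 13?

Work backwards from position 13, undoing one out-shuffle at a time:
13 ← 7 ← 4 ← 32 ← 46 ← 53 ← 27 ← 14 ← 37
So the chip now at position 13 started at position 37.

37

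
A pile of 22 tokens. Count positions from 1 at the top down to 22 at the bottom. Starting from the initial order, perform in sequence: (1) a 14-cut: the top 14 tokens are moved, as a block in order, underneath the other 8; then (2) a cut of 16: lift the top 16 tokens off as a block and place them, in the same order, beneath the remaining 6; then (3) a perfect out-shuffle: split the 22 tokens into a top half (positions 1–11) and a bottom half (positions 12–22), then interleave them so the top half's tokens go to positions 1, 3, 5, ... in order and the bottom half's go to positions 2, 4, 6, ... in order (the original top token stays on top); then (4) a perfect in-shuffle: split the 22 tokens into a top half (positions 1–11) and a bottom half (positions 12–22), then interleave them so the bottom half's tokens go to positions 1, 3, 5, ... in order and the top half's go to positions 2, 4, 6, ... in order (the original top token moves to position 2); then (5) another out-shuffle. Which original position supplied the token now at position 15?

21

Undo the operations in reverse order, starting from position 15:
  undo op 5 (out-shuffle, from top half): 15 ← 8
  undo op 4 (in-shuffle, from top half): 8 ← 4
  undo op 3 (out-shuffle, from bottom half): 4 ← 13
  undo op 2 (cut 16): 13 ← 7
  undo op 1 (cut 14): 7 ← 21
So the token at position 15 came from original position 21.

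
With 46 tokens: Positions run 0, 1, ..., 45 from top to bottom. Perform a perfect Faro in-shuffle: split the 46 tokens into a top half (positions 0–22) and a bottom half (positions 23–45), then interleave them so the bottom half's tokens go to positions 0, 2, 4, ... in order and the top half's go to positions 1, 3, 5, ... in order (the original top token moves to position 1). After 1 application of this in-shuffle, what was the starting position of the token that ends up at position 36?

41

Work backwards from position 36, undoing one in-shuffle at a time:
36 ← 41
So the token now at position 36 started at position 41.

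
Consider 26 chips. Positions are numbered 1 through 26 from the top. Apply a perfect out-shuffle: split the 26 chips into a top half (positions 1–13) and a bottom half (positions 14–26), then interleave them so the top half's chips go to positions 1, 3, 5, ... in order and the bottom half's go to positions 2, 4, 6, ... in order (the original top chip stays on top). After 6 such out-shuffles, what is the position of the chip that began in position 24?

Track the chip's position through each out-shuffle:
24 → 22 → 18 → 10 → 19 → 12 → 23

23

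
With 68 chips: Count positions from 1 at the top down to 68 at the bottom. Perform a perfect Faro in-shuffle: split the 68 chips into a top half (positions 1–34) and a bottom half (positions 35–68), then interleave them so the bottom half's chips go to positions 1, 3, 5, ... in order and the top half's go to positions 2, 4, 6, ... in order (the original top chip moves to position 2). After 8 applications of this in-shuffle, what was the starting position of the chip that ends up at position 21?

30

Work backwards from position 21, undoing one in-shuffle at a time:
21 ← 45 ← 57 ← 63 ← 66 ← 33 ← 51 ← 60 ← 30
So the chip now at position 21 started at position 30.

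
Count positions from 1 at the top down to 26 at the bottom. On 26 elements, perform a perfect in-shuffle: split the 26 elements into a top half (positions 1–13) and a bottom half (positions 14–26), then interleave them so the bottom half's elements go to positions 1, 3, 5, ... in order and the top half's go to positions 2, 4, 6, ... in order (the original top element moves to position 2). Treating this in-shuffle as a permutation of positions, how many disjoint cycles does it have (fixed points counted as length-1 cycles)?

3

Trace each unvisited position around until it returns:
(1 2 4 8 16 5 ... len 18) (3 6 12 24 21 15) (9 18)
3 cycles in total.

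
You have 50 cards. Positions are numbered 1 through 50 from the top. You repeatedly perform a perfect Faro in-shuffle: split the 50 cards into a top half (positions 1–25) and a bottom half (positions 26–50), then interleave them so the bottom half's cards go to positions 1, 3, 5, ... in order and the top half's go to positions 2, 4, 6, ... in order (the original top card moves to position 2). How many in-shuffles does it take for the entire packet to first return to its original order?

The in-shuffle permutes the 50 positions with cycle lengths [2, 8, 8, 8, 8, 8, 8].
Every card is home exactly when every cycle has completed a whole number of laps, i.e. after lcm(2, 8) = 8 in-shuffles.

8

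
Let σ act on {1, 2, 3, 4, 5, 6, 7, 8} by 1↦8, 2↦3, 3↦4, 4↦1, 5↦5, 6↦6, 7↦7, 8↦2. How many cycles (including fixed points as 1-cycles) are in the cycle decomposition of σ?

Cycle decomposition: (1 8 2 3 4) (5) (6) (7).
4 cycles.

4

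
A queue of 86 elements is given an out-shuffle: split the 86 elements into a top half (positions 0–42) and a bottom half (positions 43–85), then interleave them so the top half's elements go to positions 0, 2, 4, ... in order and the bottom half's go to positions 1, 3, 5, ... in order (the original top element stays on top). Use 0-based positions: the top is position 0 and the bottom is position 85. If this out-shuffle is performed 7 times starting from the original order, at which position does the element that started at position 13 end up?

Track the element's position through each out-shuffle:
13 → 26 → 52 → 19 → 38 → 76 → 67 → 49

49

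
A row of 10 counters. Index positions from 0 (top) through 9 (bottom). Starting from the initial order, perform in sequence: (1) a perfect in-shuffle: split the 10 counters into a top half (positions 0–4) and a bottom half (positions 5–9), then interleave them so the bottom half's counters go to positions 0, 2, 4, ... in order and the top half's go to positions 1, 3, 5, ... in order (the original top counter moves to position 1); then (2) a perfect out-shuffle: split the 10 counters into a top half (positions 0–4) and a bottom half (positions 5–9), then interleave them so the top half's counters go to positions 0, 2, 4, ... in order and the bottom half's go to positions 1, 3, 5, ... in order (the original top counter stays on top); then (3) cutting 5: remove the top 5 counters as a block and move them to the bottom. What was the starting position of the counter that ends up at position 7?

0

Undo the operations in reverse order, starting from position 7:
  undo op 3 (cut 5): 7 ← 2
  undo op 2 (out-shuffle, from top half): 2 ← 1
  undo op 1 (in-shuffle, from top half): 1 ← 0
So the counter at position 7 came from original position 0.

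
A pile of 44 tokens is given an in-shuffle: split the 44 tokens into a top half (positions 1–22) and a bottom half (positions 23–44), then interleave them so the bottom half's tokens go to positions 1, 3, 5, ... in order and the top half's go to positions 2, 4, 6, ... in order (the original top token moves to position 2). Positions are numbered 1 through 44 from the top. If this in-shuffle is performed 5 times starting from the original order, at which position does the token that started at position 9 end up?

18

Track the token's position through each in-shuffle:
9 → 18 → 36 → 27 → 9 → 18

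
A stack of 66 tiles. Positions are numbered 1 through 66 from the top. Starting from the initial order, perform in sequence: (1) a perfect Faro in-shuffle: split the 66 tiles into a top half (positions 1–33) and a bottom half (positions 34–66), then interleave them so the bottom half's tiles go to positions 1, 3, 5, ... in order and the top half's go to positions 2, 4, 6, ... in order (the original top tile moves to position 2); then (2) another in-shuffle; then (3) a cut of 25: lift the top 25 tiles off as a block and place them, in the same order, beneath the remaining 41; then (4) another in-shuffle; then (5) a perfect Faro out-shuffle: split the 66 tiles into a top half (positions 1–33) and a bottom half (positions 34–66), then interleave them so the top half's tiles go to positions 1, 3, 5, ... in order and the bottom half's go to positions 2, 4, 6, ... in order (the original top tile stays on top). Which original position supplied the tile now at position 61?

2

Undo the operations in reverse order, starting from position 61:
  undo op 5 (out-shuffle, from top half): 61 ← 31
  undo op 4 (in-shuffle, from bottom half): 31 ← 49
  undo op 3 (cut 25): 49 ← 8
  undo op 2 (in-shuffle, from top half): 8 ← 4
  undo op 1 (in-shuffle, from top half): 4 ← 2
So the tile at position 61 came from original position 2.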